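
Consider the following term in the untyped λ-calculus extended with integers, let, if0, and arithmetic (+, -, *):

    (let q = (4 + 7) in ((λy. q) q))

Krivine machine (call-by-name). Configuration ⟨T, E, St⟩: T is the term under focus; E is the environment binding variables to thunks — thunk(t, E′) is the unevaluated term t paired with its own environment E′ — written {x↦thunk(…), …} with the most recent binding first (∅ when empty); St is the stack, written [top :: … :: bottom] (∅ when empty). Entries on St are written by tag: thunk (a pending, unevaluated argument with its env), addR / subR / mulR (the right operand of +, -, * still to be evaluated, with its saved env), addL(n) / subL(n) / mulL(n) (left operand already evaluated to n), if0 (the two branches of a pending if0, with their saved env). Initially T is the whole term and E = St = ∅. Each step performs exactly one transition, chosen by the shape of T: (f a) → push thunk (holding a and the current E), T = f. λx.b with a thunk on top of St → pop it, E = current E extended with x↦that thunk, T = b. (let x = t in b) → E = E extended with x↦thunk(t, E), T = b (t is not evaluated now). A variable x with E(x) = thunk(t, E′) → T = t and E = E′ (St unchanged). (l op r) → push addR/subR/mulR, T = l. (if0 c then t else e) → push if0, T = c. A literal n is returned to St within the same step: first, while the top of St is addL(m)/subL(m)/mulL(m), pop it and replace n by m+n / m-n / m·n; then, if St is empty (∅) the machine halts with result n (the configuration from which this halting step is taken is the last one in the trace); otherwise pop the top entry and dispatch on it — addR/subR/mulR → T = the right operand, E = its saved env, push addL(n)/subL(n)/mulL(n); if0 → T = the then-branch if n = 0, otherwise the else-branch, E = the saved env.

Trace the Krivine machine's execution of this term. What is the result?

[0] <T=(let q = (4 + 7) in ((λy. q) q)), E=∅, St=∅>
[1] <T=((λy. q) q), E={q↦thunk((4 + 7), ∅)}, St=∅>
[2] <T=(λy. q), E={q↦thunk((4 + 7), ∅)}, St=[thunk]>
[3] <T=q, E={y↦thunk(q, {q↦thunk((4 + 7), ∅)}), q↦thunk((4 + 7), ∅)}, St=∅>
[4] <T=(4 + 7), E=∅, St=∅>
[5] <T=4, E=∅, St=[addR]>
[6] <T=7, E=∅, St=[addL(4)]>
→ final value 11

Answer: 11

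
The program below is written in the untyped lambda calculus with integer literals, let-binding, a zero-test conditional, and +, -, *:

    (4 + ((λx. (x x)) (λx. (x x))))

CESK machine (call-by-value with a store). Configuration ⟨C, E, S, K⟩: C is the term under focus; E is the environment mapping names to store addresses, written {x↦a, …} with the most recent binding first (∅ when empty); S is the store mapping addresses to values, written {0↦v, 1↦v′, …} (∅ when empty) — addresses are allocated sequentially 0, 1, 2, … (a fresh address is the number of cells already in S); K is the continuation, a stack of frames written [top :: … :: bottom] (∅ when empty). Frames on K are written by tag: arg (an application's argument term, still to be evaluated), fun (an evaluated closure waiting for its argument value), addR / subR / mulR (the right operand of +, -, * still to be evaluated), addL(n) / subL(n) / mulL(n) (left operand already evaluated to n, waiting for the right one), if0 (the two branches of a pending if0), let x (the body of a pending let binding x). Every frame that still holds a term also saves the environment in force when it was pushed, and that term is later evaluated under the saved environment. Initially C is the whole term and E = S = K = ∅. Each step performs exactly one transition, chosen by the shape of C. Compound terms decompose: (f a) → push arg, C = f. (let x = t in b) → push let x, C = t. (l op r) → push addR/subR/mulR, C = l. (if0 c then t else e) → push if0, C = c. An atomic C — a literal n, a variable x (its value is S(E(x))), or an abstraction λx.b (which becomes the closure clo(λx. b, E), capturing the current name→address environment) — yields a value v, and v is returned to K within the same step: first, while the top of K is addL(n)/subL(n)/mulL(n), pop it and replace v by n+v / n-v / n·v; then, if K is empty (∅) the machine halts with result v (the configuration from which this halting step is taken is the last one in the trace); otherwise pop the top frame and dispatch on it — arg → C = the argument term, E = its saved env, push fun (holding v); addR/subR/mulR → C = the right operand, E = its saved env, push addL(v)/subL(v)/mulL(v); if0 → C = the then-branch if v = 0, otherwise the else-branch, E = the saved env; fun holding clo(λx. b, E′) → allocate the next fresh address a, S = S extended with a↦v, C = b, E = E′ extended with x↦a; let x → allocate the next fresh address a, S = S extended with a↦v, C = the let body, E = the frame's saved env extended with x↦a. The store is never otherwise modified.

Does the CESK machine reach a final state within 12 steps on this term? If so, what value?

step 0: [C=(4 + ((λx. (x x)) (λx. (x x)))) | E=∅ | S=∅ | K=∅]
step 1: [C=4 | E=∅ | S=∅ | K=[addR]]
step 2: [C=((λx. (x x)) (λx. (x x))) | E=∅ | S=∅ | K=[addL(4)]]
step 3: [C=(λx. (x x)) | E=∅ | S=∅ | K=[arg :: addL(4)]]
step 4: [C=(λx. (x x)) | E=∅ | S=∅ | K=[fun :: addL(4)]]
step 5: [C=(x x) | E={x↦0} | S={0↦clo(λx. (x x), ∅)} | K=[addL(4)]]
step 6: [C=x | E={x↦0} | S={0↦clo(λx. (x x), ∅)} | K=[arg :: addL(4)]]
step 7: [C=x | E={x↦0} | S={0↦clo(λx. (x x), ∅)} | K=[fun :: addL(4)]]
step 8: [C=(x x) | E={x↦1} | S={0↦clo(λx. (x x), ∅), 1↦clo(λx. (x x), ∅)} | K=[addL(4)]]
step 9: [C=x | E={x↦1} | S={0↦clo(λx. (x x), ∅), 1↦clo(λx. (x x), ∅)} | K=[arg :: addL(4)]]
step 10: [C=x | E={x↦1} | S={0↦clo(λx. (x x), ∅), 1↦clo(λx. (x x), ∅)} | K=[fun :: addL(4)]]
step 11: [C=(x x) | E={x↦2} | S={0↦clo(λx. (x x), ∅), 1↦clo(λx. (x x), ∅), 2↦clo(λx. (x x), ∅)} | K=[addL(4)]]
step 12: [C=x | E={x↦2} | S={0↦clo(λx. (x x), ∅), 1↦clo(λx. (x x), ∅), 2↦clo(λx. (x x), ∅)} | K=[arg :: addL(4)]]
→ 12 transitions taken and the configuration is still not final: no result within 12 steps

Answer: DIVERGES (no final state within 12 steps)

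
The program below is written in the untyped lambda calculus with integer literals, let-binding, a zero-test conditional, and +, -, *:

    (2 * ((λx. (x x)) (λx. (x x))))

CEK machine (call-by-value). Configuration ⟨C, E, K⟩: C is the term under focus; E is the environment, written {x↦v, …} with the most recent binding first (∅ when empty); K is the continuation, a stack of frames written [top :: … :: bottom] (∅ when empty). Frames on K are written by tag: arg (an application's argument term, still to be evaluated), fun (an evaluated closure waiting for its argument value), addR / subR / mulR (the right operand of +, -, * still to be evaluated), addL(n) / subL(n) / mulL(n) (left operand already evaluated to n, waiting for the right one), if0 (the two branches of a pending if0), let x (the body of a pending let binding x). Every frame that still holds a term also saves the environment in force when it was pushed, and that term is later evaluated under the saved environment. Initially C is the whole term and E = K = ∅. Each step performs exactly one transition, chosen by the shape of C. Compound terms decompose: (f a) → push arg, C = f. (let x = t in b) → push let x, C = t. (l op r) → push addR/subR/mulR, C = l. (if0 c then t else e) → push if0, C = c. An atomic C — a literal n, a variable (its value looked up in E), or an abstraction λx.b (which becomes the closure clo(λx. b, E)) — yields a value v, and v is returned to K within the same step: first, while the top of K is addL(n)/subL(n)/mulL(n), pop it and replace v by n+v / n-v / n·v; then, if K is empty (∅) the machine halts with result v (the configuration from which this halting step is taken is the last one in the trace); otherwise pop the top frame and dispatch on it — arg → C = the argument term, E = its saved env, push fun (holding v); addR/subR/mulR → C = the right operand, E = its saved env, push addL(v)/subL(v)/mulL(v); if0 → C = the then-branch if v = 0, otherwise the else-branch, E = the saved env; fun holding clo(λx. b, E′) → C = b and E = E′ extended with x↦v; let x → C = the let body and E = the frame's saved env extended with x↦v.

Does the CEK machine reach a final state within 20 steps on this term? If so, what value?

Answer: DIVERGES (no final state within 20 steps)

Derivation:
step 0: ⟨C=(2 * ((λx. (x x)) (λx. (x x)))); E=∅; K=∅⟩
step 1: ⟨C=2; E=∅; K=[mulR]⟩
step 2: ⟨C=((λx. (x x)) (λx. (x x))); E=∅; K=[mulL(2)]⟩
step 3: ⟨C=(λx. (x x)); E=∅; K=[arg :: mulL(2)]⟩
step 4: ⟨C=(λx. (x x)); E=∅; K=[fun :: mulL(2)]⟩
step 5: ⟨C=(x x); E={x↦clo(λx. (x x), ∅)}; K=[mulL(2)]⟩
step 6: ⟨C=x; E={x↦clo(λx. (x x), ∅)}; K=[arg :: mulL(2)]⟩
step 7: ⟨C=x; E={x↦clo(λx. (x x), ∅)}; K=[fun :: mulL(2)]⟩
… configuration repeats with period 3 (steps 5–7 recur indefinitely) …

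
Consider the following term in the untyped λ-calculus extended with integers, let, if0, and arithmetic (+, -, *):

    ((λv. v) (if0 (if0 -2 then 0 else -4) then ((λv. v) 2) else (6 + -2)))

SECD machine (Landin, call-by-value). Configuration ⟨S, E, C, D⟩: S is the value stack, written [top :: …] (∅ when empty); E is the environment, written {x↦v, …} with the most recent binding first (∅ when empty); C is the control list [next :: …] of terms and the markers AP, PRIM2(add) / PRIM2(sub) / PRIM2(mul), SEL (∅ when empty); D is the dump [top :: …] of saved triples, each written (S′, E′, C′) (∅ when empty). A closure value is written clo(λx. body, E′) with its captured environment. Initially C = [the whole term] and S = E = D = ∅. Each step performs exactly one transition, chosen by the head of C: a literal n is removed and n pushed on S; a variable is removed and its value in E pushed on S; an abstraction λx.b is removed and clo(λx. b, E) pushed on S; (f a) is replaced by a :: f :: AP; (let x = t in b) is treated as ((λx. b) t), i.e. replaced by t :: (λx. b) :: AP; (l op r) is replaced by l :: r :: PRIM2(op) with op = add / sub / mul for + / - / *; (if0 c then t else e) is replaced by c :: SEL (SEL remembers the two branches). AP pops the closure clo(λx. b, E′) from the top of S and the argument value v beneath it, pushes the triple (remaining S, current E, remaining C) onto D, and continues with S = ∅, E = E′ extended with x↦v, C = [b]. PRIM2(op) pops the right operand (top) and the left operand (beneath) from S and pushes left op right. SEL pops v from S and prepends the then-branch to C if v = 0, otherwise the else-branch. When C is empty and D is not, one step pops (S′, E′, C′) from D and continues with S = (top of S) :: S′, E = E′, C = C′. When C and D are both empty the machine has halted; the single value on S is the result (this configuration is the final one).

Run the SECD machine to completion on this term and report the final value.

[0] ⟨S=∅; E=∅; C=[((λv. v) (if0 (if0 -2 then 0 else -4) then ((λv. v) 2) else (6 + -2)))]; D=∅⟩
[1] ⟨S=∅; E=∅; C=[(if0 (if0 -2 then 0 else -4) then ((λv. v) 2) else (6 + -2)) :: (λv. v) :: AP]; D=∅⟩
[2] ⟨S=∅; E=∅; C=[(if0 -2 then 0 else -4) :: SEL :: (λv. v) :: AP]; D=∅⟩
[3] ⟨S=∅; E=∅; C=[-2 :: SEL :: SEL :: (λv. v) :: AP]; D=∅⟩
[4] ⟨S=[-2]; E=∅; C=[SEL :: SEL :: (λv. v) :: AP]; D=∅⟩
[5] ⟨S=∅; E=∅; C=[-4 :: SEL :: (λv. v) :: AP]; D=∅⟩
[6] ⟨S=[-4]; E=∅; C=[SEL :: (λv. v) :: AP]; D=∅⟩
[7] ⟨S=∅; E=∅; C=[(6 + -2) :: (λv. v) :: AP]; D=∅⟩
[8] ⟨S=∅; E=∅; C=[6 :: -2 :: PRIM2(add) :: (λv. v) :: AP]; D=∅⟩
[9] ⟨S=[6]; E=∅; C=[-2 :: PRIM2(add) :: (λv. v) :: AP]; D=∅⟩
[10] ⟨S=[-2 :: 6]; E=∅; C=[PRIM2(add) :: (λv. v) :: AP]; D=∅⟩
[11] ⟨S=[4]; E=∅; C=[(λv. v) :: AP]; D=∅⟩
[12] ⟨S=[clo(λv. v, ∅) :: 4]; E=∅; C=[AP]; D=∅⟩
[13] ⟨S=∅; E={v↦4}; C=[v]; D=[(∅, ∅, ∅)]⟩
[14] ⟨S=[4]; E={v↦4}; C=∅; D=[(∅, ∅, ∅)]⟩
[15] ⟨S=[4]; E=∅; C=∅; D=∅⟩
→ final value 4

Answer: 4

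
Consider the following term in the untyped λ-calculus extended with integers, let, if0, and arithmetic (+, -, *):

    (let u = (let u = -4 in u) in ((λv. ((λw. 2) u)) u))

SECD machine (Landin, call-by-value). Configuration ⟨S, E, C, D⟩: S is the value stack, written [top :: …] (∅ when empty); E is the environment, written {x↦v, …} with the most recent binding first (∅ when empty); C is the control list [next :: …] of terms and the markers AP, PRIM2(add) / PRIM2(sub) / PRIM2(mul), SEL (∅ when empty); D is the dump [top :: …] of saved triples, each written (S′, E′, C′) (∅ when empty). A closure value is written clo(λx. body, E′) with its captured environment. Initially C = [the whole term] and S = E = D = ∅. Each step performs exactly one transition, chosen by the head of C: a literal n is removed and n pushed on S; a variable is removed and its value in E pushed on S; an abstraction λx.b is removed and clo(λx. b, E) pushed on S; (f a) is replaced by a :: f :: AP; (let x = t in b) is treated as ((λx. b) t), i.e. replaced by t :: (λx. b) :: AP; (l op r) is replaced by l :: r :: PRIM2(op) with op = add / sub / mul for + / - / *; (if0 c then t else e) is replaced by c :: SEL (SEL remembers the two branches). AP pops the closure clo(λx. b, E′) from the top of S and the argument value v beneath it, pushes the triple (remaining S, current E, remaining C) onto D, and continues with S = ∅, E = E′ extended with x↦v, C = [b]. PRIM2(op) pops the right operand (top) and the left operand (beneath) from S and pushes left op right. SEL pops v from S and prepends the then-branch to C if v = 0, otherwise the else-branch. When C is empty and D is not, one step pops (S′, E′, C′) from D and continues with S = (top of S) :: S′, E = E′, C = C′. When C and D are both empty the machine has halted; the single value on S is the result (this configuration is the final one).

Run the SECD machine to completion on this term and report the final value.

0. <S=∅, E=∅, C=[(let u = (let u = -4 in u) in ((λv. ((λw. 2) u)) u))], D=∅>
1. <S=∅, E=∅, C=[(let u = -4 in u) :: (λu. ((λv. ((λw. 2) u)) u)) :: AP], D=∅>
2. <S=∅, E=∅, C=[-4 :: (λu. u) :: AP :: (λu. ((λv. ((λw. 2) u)) u)) :: AP], D=∅>
3. <S=[-4], E=∅, C=[(λu. u) :: AP :: (λu. ((λv. ((λw. 2) u)) u)) :: AP], D=∅>
4. <S=[clo(λu. u, ∅) :: -4], E=∅, C=[AP :: (λu. ((λv. ((λw. 2) u)) u)) :: AP], D=∅>
5. <S=∅, E={u↦-4}, C=[u], D=[(∅, ∅, [(λu. ((λv. ((λw. 2) u)) u)) :: AP])]>
6. <S=[-4], E={u↦-4}, C=∅, D=[(∅, ∅, [(λu. ((λv. ((λw. 2) u)) u)) :: AP])]>
7. <S=[-4], E=∅, C=[(λu. ((λv. ((λw. 2) u)) u)) :: AP], D=∅>
8. <S=[clo(λu. ((λv. ((λw. 2) u)) u), ∅) :: -4], E=∅, C=[AP], D=∅>
9. <S=∅, E={u↦-4}, C=[((λv. ((λw. 2) u)) u)], D=[(∅, ∅, ∅)]>
10. <S=∅, E={u↦-4}, C=[u :: (λv. ((λw. 2) u)) :: AP], D=[(∅, ∅, ∅)]>
11. <S=[-4], E={u↦-4}, C=[(λv. ((λw. 2) u)) :: AP], D=[(∅, ∅, ∅)]>
12. <S=[clo(λv. ((λw. 2) u), {u↦-4}) :: -4], E={u↦-4}, C=[AP], D=[(∅, ∅, ∅)]>
13. <S=∅, E={v↦-4, u↦-4}, C=[((λw. 2) u)], D=[(∅, {u↦-4}, ∅) :: (∅, ∅, ∅)]>
14. <S=∅, E={v↦-4, u↦-4}, C=[u :: (λw. 2) :: AP], D=[(∅, {u↦-4}, ∅) :: (∅, ∅, ∅)]>
15. <S=[-4], E={v↦-4, u↦-4}, C=[(λw. 2) :: AP], D=[(∅, {u↦-4}, ∅) :: (∅, ∅, ∅)]>
16. <S=[clo(λw. 2, {v↦-4, u↦-4}) :: -4], E={v↦-4, u↦-4}, C=[AP], D=[(∅, {u↦-4}, ∅) :: (∅, ∅, ∅)]>
17. <S=∅, E={w↦-4, v↦-4, u↦-4}, C=[2], D=[(∅, {v↦-4, u↦-4}, ∅) :: (∅, {u↦-4}, ∅) :: (∅, ∅, ∅)]>
18. <S=[2], E={w↦-4, v↦-4, u↦-4}, C=∅, D=[(∅, {v↦-4, u↦-4}, ∅) :: (∅, {u↦-4}, ∅) :: (∅, ∅, ∅)]>
19. <S=[2], E={v↦-4, u↦-4}, C=∅, D=[(∅, {u↦-4}, ∅) :: (∅, ∅, ∅)]>
20. <S=[2], E={u↦-4}, C=∅, D=[(∅, ∅, ∅)]>
21. <S=[2], E=∅, C=∅, D=∅>
→ final value 2

Answer: 2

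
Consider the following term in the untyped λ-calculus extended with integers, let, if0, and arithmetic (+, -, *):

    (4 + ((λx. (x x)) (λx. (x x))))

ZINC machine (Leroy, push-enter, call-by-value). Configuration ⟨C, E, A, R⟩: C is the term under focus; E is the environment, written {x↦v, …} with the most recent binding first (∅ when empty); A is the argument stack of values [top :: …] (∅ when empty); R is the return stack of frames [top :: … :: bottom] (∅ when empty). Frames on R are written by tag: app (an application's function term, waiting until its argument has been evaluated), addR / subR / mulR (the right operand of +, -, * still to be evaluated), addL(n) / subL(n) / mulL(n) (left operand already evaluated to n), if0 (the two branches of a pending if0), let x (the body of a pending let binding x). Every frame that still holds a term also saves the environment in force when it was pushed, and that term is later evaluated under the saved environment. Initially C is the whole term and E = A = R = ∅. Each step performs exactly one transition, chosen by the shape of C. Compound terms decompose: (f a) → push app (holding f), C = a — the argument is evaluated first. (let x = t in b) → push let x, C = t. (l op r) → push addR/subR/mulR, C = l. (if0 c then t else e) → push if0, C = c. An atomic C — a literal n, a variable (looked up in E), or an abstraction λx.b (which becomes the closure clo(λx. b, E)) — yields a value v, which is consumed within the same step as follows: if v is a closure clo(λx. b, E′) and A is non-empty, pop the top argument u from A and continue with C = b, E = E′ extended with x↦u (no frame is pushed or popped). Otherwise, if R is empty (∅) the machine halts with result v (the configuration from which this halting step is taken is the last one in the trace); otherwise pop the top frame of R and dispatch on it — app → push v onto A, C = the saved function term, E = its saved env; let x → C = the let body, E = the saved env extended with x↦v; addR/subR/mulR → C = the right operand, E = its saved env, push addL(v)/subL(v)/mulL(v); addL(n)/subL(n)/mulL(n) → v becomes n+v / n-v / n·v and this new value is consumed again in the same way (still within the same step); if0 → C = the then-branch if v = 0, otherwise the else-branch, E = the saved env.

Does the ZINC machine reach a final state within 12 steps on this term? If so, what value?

0. ⟨C=(4 + ((λx. (x x)) (λx. (x x)))); E=∅; A=∅; R=∅⟩
1. ⟨C=4; E=∅; A=∅; R=[addR]⟩
2. ⟨C=((λx. (x x)) (λx. (x x))); E=∅; A=∅; R=[addL(4)]⟩
3. ⟨C=(λx. (x x)); E=∅; A=∅; R=[app :: addL(4)]⟩
4. ⟨C=(λx. (x x)); E=∅; A=[clo(λx. (x x), ∅)]; R=[addL(4)]⟩
5. ⟨C=(x x); E={x↦clo(λx. (x x), ∅)}; A=∅; R=[addL(4)]⟩
6. ⟨C=x; E={x↦clo(λx. (x x), ∅)}; A=∅; R=[app :: addL(4)]⟩
7. ⟨C=x; E={x↦clo(λx. (x x), ∅)}; A=[clo(λx. (x x), ∅)]; R=[addL(4)]⟩
… configuration repeats with period 3 (steps 5–7 recur indefinitely) …

Answer: DIVERGES (no final state within 12 steps)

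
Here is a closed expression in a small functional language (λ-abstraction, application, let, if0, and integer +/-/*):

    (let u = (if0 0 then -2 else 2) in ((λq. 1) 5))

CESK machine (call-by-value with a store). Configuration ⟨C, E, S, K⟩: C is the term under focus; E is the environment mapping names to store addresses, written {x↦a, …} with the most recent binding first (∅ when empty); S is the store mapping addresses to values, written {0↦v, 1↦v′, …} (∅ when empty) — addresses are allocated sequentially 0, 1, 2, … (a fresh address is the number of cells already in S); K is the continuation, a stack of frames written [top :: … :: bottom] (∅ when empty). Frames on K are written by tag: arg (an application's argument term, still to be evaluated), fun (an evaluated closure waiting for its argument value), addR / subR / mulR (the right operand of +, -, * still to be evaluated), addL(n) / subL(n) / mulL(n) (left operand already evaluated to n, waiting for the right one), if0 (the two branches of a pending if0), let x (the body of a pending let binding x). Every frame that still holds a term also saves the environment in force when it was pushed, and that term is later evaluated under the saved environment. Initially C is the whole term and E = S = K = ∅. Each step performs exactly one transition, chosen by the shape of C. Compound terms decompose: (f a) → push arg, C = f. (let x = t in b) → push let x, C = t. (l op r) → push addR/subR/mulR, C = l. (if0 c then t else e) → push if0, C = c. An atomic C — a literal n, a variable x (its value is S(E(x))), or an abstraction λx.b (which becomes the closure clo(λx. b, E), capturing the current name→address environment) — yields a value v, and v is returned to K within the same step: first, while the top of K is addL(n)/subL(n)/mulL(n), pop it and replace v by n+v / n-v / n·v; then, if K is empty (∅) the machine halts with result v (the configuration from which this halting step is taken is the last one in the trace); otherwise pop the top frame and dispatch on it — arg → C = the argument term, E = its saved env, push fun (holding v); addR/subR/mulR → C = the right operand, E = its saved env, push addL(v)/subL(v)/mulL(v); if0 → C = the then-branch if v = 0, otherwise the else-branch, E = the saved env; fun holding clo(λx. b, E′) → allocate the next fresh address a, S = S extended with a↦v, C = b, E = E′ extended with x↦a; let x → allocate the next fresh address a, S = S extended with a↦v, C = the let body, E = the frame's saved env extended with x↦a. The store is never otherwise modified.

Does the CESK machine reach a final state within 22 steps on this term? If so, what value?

Answer: 1

Machine steps:
0. <C=(let u = (if0 0 then -2 else 2) in ((λq. 1) 5)), E=∅, S=∅, K=∅>
1. <C=(if0 0 then -2 else 2), E=∅, S=∅, K=[let u]>
2. <C=0, E=∅, S=∅, K=[if0 :: let u]>
3. <C=-2, E=∅, S=∅, K=[let u]>
4. <C=((λq. 1) 5), E={u↦0}, S={0↦-2}, K=∅>
5. <C=(λq. 1), E={u↦0}, S={0↦-2}, K=[arg]>
6. <C=5, E={u↦0}, S={0↦-2}, K=[fun]>
7. <C=1, E={q↦1, u↦0}, S={0↦-2, 1↦5}, K=∅>
→ final value 1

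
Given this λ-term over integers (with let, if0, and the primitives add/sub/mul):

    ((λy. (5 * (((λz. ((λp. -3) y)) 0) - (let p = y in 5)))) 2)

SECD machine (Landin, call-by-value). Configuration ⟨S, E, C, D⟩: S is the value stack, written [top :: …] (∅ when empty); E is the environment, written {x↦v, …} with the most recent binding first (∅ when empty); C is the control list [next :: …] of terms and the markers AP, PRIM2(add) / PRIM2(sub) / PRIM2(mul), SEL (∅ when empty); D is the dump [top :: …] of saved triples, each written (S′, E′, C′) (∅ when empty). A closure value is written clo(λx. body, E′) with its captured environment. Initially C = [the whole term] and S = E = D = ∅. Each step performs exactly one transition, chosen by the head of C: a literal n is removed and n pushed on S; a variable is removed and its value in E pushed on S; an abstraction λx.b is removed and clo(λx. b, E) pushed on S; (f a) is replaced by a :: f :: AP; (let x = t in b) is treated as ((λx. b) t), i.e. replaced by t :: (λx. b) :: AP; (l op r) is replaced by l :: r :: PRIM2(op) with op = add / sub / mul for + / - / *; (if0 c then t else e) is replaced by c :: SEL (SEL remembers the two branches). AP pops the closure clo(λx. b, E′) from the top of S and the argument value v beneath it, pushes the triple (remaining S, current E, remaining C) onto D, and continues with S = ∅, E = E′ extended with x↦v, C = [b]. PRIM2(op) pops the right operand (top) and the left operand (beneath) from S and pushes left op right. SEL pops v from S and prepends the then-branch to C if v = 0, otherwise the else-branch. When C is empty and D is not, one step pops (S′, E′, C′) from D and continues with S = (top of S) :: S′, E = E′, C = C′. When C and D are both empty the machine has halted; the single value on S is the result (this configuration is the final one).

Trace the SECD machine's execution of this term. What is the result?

t=0: [S=∅ | E=∅ | C=[((λy. (5 * (((λz. ((λp. -3) y)) 0) - (let p = y in 5)))) 2)] | D=∅]
t=1: [S=∅ | E=∅ | C=[2 :: (λy. (5 * (((λz. ((λp. -3) y)) 0) - (let p = y in 5)))) :: AP] | D=∅]
t=2: [S=[2] | E=∅ | C=[(λy. (5 * (((λz. ((λp. -3) y)) 0) - (let p = y in 5)))) :: AP] | D=∅]
t=3: [S=[clo(λy. (5 * (((λz. ((λp. -3) y)) 0) - (let p = y in 5))), ∅) :: 2] | E=∅ | C=[AP] | D=∅]
t=4: [S=∅ | E={y↦2} | C=[(5 * (((λz. ((λp. -3) y)) 0) - (let p = y in 5)))] | D=[(∅, ∅, ∅)]]
t=5: [S=∅ | E={y↦2} | C=[5 :: (((λz. ((λp. -3) y)) 0) - (let p = y in 5)) :: PRIM2(mul)] | D=[(∅, ∅, ∅)]]
t=6: [S=[5] | E={y↦2} | C=[(((λz. ((λp. -3) y)) 0) - (let p = y in 5)) :: PRIM2(mul)] | D=[(∅, ∅, ∅)]]
t=7: [S=[5] | E={y↦2} | C=[((λz. ((λp. -3) y)) 0) :: (let p = y in 5) :: PRIM2(sub) :: PRIM2(mul)] | D=[(∅, ∅, ∅)]]
t=8: [S=[5] | E={y↦2} | C=[0 :: (λz. ((λp. -3) y)) :: AP :: (let p = y in 5) :: PRIM2(sub) :: PRIM2(mul)] | D=[(∅, ∅, ∅)]]
t=9: [S=[0 :: 5] | E={y↦2} | C=[(λz. ((λp. -3) y)) :: AP :: (let p = y in 5) :: PRIM2(sub) :: PRIM2(mul)] | D=[(∅, ∅, ∅)]]
t=10: [S=[clo(λz. ((λp. -3) y), {y↦2}) :: 0 :: 5] | E={y↦2} | C=[AP :: (let p = y in 5) :: PRIM2(sub) :: PRIM2(mul)] | D=[(∅, ∅, ∅)]]
t=11: [S=∅ | E={z↦0, y↦2} | C=[((λp. -3) y)] | D=[([5], {y↦2}, [(let p = y in 5) :: PRIM2(sub) :: PRIM2(mul)]) :: (∅, ∅, ∅)]]
t=12: [S=∅ | E={z↦0, y↦2} | C=[y :: (λp. -3) :: AP] | D=[([5], {y↦2}, [(let p = y in 5) :: PRIM2(sub) :: PRIM2(mul)]) :: (∅, ∅, ∅)]]
t=13: [S=[2] | E={z↦0, y↦2} | C=[(λp. -3) :: AP] | D=[([5], {y↦2}, [(let p = y in 5) :: PRIM2(sub) :: PRIM2(mul)]) :: (∅, ∅, ∅)]]
t=14: [S=[clo(λp. -3, {z↦0, y↦2}) :: 2] | E={z↦0, y↦2} | C=[AP] | D=[([5], {y↦2}, [(let p = y in 5) :: PRIM2(sub) :: PRIM2(mul)]) :: (∅, ∅, ∅)]]
t=15: [S=∅ | E={p↦2, z↦0, y↦2} | C=[-3] | D=[(∅, {z↦0, y↦2}, ∅) :: ([5], {y↦2}, [(let p = y in 5) :: PRIM2(sub) :: PRIM2(mul)]) :: (∅, ∅, ∅)]]
t=16: [S=[-3] | E={p↦2, z↦0, y↦2} | C=∅ | D=[(∅, {z↦0, y↦2}, ∅) :: ([5], {y↦2}, [(let p = y in 5) :: PRIM2(sub) :: PRIM2(mul)]) :: (∅, ∅, ∅)]]
t=17: [S=[-3] | E={z↦0, y↦2} | C=∅ | D=[([5], {y↦2}, [(let p = y in 5) :: PRIM2(sub) :: PRIM2(mul)]) :: (∅, ∅, ∅)]]
t=18: [S=[-3 :: 5] | E={y↦2} | C=[(let p = y in 5) :: PRIM2(sub) :: PRIM2(mul)] | D=[(∅, ∅, ∅)]]
t=19: [S=[-3 :: 5] | E={y↦2} | C=[y :: (λp. 5) :: AP :: PRIM2(sub) :: PRIM2(mul)] | D=[(∅, ∅, ∅)]]
t=20: [S=[2 :: -3 :: 5] | E={y↦2} | C=[(λp. 5) :: AP :: PRIM2(sub) :: PRIM2(mul)] | D=[(∅, ∅, ∅)]]
t=21: [S=[clo(λp. 5, {y↦2}) :: 2 :: -3 :: 5] | E={y↦2} | C=[AP :: PRIM2(sub) :: PRIM2(mul)] | D=[(∅, ∅, ∅)]]
t=22: [S=∅ | E={p↦2, y↦2} | C=[5] | D=[([-3 :: 5], {y↦2}, [PRIM2(sub) :: PRIM2(mul)]) :: (∅, ∅, ∅)]]
t=23: [S=[5] | E={p↦2, y↦2} | C=∅ | D=[([-3 :: 5], {y↦2}, [PRIM2(sub) :: PRIM2(mul)]) :: (∅, ∅, ∅)]]
t=24: [S=[5 :: -3 :: 5] | E={y↦2} | C=[PRIM2(sub) :: PRIM2(mul)] | D=[(∅, ∅, ∅)]]
t=25: [S=[-8 :: 5] | E={y↦2} | C=[PRIM2(mul)] | D=[(∅, ∅, ∅)]]
t=26: [S=[-40] | E={y↦2} | C=∅ | D=[(∅, ∅, ∅)]]
t=27: [S=[-40] | E=∅ | C=∅ | D=∅]
→ final value -40

Answer: -40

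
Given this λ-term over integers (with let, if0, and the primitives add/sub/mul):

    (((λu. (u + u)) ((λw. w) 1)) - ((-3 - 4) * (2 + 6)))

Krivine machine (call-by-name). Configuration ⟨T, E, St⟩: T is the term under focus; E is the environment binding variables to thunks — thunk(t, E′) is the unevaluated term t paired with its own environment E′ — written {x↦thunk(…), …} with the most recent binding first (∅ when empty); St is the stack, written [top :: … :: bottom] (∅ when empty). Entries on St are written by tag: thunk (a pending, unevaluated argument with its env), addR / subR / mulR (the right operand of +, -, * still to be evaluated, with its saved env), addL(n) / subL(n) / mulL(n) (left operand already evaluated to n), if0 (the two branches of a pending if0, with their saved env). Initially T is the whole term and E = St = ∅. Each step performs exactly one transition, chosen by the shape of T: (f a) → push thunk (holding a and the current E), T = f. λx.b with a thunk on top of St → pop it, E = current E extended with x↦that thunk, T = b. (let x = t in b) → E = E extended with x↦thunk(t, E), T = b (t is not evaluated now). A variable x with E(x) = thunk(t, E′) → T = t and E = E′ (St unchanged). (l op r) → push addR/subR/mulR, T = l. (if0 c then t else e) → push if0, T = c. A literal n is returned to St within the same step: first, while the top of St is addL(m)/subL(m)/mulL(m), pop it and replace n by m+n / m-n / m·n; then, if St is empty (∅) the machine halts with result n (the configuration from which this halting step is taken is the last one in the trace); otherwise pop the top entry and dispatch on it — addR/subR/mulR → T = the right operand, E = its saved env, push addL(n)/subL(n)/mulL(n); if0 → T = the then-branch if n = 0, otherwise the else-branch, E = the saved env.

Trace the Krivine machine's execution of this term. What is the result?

Answer: 58

Derivation:
0. ⟨T=(((λu. (u + u)) ((λw. w) 1)) - ((-3 - 4) * (2 + 6))); E=∅; St=∅⟩
1. ⟨T=((λu. (u + u)) ((λw. w) 1)); E=∅; St=[subR]⟩
2. ⟨T=(λu. (u + u)); E=∅; St=[thunk :: subR]⟩
3. ⟨T=(u + u); E={u↦thunk(((λw. w) 1), ∅)}; St=[subR]⟩
4. ⟨T=u; E={u↦thunk(((λw. w) 1), ∅)}; St=[addR :: subR]⟩
5. ⟨T=((λw. w) 1); E=∅; St=[addR :: subR]⟩
6. ⟨T=(λw. w); E=∅; St=[thunk :: addR :: subR]⟩
7. ⟨T=w; E={w↦thunk(1, ∅)}; St=[addR :: subR]⟩
8. ⟨T=1; E=∅; St=[addR :: subR]⟩
9. ⟨T=u; E={u↦thunk(((λw. w) 1), ∅)}; St=[addL(1) :: subR]⟩
10. ⟨T=((λw. w) 1); E=∅; St=[addL(1) :: subR]⟩
11. ⟨T=(λw. w); E=∅; St=[thunk :: addL(1) :: subR]⟩
12. ⟨T=w; E={w↦thunk(1, ∅)}; St=[addL(1) :: subR]⟩
13. ⟨T=1; E=∅; St=[addL(1) :: subR]⟩
14. ⟨T=((-3 - 4) * (2 + 6)); E=∅; St=[subL(2)]⟩
15. ⟨T=(-3 - 4); E=∅; St=[mulR :: subL(2)]⟩
16. ⟨T=-3; E=∅; St=[subR :: mulR :: subL(2)]⟩
17. ⟨T=4; E=∅; St=[subL(-3) :: mulR :: subL(2)]⟩
18. ⟨T=(2 + 6); E=∅; St=[mulL(-7) :: subL(2)]⟩
19. ⟨T=2; E=∅; St=[addR :: mulL(-7) :: subL(2)]⟩
20. ⟨T=6; E=∅; St=[addL(2) :: mulL(-7) :: subL(2)]⟩
→ final value 58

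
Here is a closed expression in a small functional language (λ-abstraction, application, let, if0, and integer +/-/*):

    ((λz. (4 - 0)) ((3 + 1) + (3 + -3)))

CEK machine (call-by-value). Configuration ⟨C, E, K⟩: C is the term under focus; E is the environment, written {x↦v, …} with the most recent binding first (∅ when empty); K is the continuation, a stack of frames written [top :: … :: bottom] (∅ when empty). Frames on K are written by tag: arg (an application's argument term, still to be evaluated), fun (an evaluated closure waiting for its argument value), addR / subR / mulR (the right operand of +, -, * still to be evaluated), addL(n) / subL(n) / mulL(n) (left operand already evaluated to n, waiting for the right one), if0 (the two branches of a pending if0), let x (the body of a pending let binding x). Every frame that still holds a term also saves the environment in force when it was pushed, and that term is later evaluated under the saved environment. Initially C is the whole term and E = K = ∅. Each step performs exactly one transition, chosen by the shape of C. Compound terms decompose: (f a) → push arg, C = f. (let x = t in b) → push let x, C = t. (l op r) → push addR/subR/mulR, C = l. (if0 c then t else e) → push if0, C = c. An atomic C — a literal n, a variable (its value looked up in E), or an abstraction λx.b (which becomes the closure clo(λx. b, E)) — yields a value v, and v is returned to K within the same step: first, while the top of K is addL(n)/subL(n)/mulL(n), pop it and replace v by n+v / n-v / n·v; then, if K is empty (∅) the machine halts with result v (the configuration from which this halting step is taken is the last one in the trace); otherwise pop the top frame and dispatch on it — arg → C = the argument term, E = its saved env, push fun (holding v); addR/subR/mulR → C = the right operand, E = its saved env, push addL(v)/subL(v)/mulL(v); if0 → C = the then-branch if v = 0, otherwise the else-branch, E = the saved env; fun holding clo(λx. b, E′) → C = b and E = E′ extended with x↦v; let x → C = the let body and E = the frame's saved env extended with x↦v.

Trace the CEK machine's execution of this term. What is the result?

Answer: 4

Machine steps:
[0] <C=((λz. (4 - 0)) ((3 + 1) + (3 + -3))), E=∅, K=∅>
[1] <C=(λz. (4 - 0)), E=∅, K=[arg]>
[2] <C=((3 + 1) + (3 + -3)), E=∅, K=[fun]>
[3] <C=(3 + 1), E=∅, K=[addR :: fun]>
[4] <C=3, E=∅, K=[addR :: addR :: fun]>
[5] <C=1, E=∅, K=[addL(3) :: addR :: fun]>
[6] <C=(3 + -3), E=∅, K=[addL(4) :: fun]>
[7] <C=3, E=∅, K=[addR :: addL(4) :: fun]>
[8] <C=-3, E=∅, K=[addL(3) :: addL(4) :: fun]>
[9] <C=(4 - 0), E={z↦4}, K=∅>
[10] <C=4, E={z↦4}, K=[subR]>
[11] <C=0, E={z↦4}, K=[subL(4)]>
→ final value 4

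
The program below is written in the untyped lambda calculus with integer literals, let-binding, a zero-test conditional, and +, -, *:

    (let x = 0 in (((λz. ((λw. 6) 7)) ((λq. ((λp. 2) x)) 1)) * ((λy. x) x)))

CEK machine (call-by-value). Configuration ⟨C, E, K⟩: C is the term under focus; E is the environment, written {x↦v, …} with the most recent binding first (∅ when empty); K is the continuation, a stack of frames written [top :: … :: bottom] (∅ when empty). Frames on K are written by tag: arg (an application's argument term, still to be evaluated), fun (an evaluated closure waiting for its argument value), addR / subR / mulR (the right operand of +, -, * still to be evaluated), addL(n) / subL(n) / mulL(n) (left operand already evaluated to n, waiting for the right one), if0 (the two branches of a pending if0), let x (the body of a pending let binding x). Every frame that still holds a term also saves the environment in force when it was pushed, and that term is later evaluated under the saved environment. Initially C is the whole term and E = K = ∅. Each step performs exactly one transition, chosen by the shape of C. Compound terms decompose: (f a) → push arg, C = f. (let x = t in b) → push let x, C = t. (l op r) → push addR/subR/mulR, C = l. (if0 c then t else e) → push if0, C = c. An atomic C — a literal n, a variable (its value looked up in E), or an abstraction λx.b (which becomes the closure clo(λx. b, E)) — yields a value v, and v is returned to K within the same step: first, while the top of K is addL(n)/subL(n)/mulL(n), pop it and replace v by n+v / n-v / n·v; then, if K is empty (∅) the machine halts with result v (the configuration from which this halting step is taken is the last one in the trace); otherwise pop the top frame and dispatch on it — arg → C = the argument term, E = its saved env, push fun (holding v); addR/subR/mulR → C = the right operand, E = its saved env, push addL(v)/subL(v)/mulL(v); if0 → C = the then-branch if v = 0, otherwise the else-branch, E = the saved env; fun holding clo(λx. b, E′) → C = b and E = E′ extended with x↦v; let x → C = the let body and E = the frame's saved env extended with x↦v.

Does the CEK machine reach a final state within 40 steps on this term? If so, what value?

Answer: 0

Execution trace:
0. <C=(let x = 0 in (((λz. ((λw. 6) 7)) ((λq. ((λp. 2) x)) 1)) * ((λy. x) x))), E=∅, K=∅>
1. <C=0, E=∅, K=[let x]>
2. <C=(((λz. ((λw. 6) 7)) ((λq. ((λp. 2) x)) 1)) * ((λy. x) x)), E={x↦0}, K=∅>
3. <C=((λz. ((λw. 6) 7)) ((λq. ((λp. 2) x)) 1)), E={x↦0}, K=[mulR]>
4. <C=(λz. ((λw. 6) 7)), E={x↦0}, K=[arg :: mulR]>
5. <C=((λq. ((λp. 2) x)) 1), E={x↦0}, K=[fun :: mulR]>
6. <C=(λq. ((λp. 2) x)), E={x↦0}, K=[arg :: fun :: mulR]>
7. <C=1, E={x↦0}, K=[fun :: fun :: mulR]>
8. <C=((λp. 2) x), E={q↦1, x↦0}, K=[fun :: mulR]>
9. <C=(λp. 2), E={q↦1, x↦0}, K=[arg :: fun :: mulR]>
10. <C=x, E={q↦1, x↦0}, K=[fun :: fun :: mulR]>
11. <C=2, E={p↦0, q↦1, x↦0}, K=[fun :: mulR]>
12. <C=((λw. 6) 7), E={z↦2, x↦0}, K=[mulR]>
13. <C=(λw. 6), E={z↦2, x↦0}, K=[arg :: mulR]>
14. <C=7, E={z↦2, x↦0}, K=[fun :: mulR]>
15. <C=6, E={w↦7, z↦2, x↦0}, K=[mulR]>
16. <C=((λy. x) x), E={x↦0}, K=[mulL(6)]>
17. <C=(λy. x), E={x↦0}, K=[arg :: mulL(6)]>
18. <C=x, E={x↦0}, K=[fun :: mulL(6)]>
19. <C=x, E={y↦0, x↦0}, K=[mulL(6)]>
→ final value 0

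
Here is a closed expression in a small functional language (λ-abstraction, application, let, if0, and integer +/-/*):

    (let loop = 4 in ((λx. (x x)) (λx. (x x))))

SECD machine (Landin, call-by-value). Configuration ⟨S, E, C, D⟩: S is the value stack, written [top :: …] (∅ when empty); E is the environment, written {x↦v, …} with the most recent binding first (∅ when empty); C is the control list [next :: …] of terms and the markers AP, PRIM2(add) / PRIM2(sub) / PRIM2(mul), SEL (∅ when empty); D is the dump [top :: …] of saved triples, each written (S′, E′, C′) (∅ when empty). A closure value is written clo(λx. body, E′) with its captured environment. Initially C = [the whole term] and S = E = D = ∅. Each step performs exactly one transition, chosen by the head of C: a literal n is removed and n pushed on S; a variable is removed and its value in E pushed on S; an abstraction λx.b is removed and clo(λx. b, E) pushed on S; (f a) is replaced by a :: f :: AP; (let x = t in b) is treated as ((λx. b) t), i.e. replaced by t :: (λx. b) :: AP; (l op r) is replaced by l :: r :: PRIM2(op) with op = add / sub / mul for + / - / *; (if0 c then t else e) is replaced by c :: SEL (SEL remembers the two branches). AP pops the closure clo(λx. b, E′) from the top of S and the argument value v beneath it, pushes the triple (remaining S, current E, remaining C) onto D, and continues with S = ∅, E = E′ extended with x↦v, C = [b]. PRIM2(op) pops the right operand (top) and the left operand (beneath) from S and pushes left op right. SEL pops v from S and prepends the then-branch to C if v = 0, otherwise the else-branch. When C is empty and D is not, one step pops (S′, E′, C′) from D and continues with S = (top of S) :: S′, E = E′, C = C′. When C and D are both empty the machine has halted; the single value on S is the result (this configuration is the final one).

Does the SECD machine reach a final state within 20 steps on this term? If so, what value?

Answer: DIVERGES (no final state within 20 steps)

Execution trace:
t=0: <S=∅, E=∅, C=[(let loop = 4 in ((λx. (x x)) (λx. (x x))))], D=∅>
t=1: <S=∅, E=∅, C=[4 :: (λloop. ((λx. (x x)) (λx. (x x)))) :: AP], D=∅>
t=2: <S=[4], E=∅, C=[(λloop. ((λx. (x x)) (λx. (x x)))) :: AP], D=∅>
t=3: <S=[clo(λloop. ((λx. (x x)) (λx. (x x))), ∅) :: 4], E=∅, C=[AP], D=∅>
t=4: <S=∅, E={loop↦4}, C=[((λx. (x x)) (λx. (x x)))], D=[(∅, ∅, ∅)]>
t=5: <S=∅, E={loop↦4}, C=[(λx. (x x)) :: (λx. (x x)) :: AP], D=[(∅, ∅, ∅)]>
t=6: <S=[clo(λx. (x x), {loop↦4})], E={loop↦4}, C=[(λx. (x x)) :: AP], D=[(∅, ∅, ∅)]>
t=7: <S=[clo(λx. (x x), {loop↦4}) :: clo(λx. (x x), {loop↦4})], E={loop↦4}, C=[AP], D=[(∅, ∅, ∅)]>
t=8: <S=∅, E={x↦clo(λx. (x x), {loop↦4}), loop↦4}, C=[(x x)], D=[(∅, {loop↦4}, ∅) :: (∅, ∅, ∅)]>
t=9: <S=∅, E={x↦clo(λx. (x x), {loop↦4}), loop↦4}, C=[x :: x :: AP], D=[(∅, {loop↦4}, ∅) :: (∅, ∅, ∅)]>
t=10: <S=[clo(λx. (x x), {loop↦4})], E={x↦clo(λx. (x x), {loop↦4}), loop↦4}, C=[x :: AP], D=[(∅, {loop↦4}, ∅) :: (∅, ∅, ∅)]>
t=11: <S=[clo(λx. (x x), {loop↦4}) :: clo(λx. (x x), {loop↦4})], E={x↦clo(λx. (x x), {loop↦4}), loop↦4}, C=[AP], D=[(∅, {loop↦4}, ∅) :: (∅, ∅, ∅)]>
t=12: <S=∅, E={x↦clo(λx. (x x), {loop↦4}), loop↦4}, C=[(x x)], D=[(∅, {x↦clo(λx. (x x), {loop↦4}), loop↦4}, ∅) :: (∅, {loop↦4}, ∅) :: (∅, ∅, ∅)]>
t=13: <S=∅, E={x↦clo(λx. (x x), {loop↦4}), loop↦4}, C=[x :: x :: AP], D=[(∅, {x↦clo(λx. (x x), {loop↦4}), loop↦4}, ∅) :: (∅, {loop↦4}, ∅) :: (∅, ∅, ∅)]>
t=14: <S=[clo(λx. (x x), {loop↦4})], E={x↦clo(λx. (x x), {loop↦4}), loop↦4}, C=[x :: AP], D=[(∅, {x↦clo(λx. (x x), {loop↦4}), loop↦4}, ∅) :: (∅, {loop↦4}, ∅) :: (∅, ∅, ∅)]>
t=15: <S=[clo(λx. (x x), {loop↦4}) :: clo(λx. (x x), {loop↦4})], E={x↦clo(λx. (x x), {loop↦4}), loop↦4}, C=[AP], D=[(∅, {x↦clo(λx. (x x), {loop↦4}), loop↦4}, ∅) :: (∅, {loop↦4}, ∅) :: (∅, ∅, ∅)]>
t=16: <S=∅, E={x↦clo(λx. (x x), {loop↦4}), loop↦4}, C=[(x x)], D=[(∅, {x↦clo(λx. (x x), {loop↦4}), loop↦4}, ∅) :: (∅, {x↦clo(λx. (x x), {loop↦4}), loop↦4}, ∅) :: (∅, {loop↦4}, ∅) :: (∅, ∅, ∅)]>
t=17: <S=∅, E={x↦clo(λx. (x x), {loop↦4}), loop↦4}, C=[x :: x :: AP], D=[(∅, {x↦clo(λx. (x x), {loop↦4}), loop↦4}, ∅) :: (∅, {x↦clo(λx. (x x), {loop↦4}), loop↦4}, ∅) :: (∅, {loop↦4}, ∅) :: (∅, ∅, ∅)]>
t=18: <S=[clo(λx. (x x), {loop↦4})], E={x↦clo(λx. (x x), {loop↦4}), loop↦4}, C=[x :: AP], D=[(∅, {x↦clo(λx. (x x), {loop↦4}), loop↦4}, ∅) :: (∅, {x↦clo(λx. (x x), {loop↦4}), loop↦4}, ∅) :: (∅, {loop↦4}, ∅) :: (∅, ∅, ∅)]>
t=19: <S=[clo(λx. (x x), {loop↦4}) :: clo(λx. (x x), {loop↦4})], E={x↦clo(λx. (x x), {loop↦4}), loop↦4}, C=[AP], D=[(∅, {x↦clo(λx. (x x), {loop↦4}), loop↦4}, ∅) :: (∅, {x↦clo(λx. (x x), {loop↦4}), loop↦4}, ∅) :: (∅, {loop↦4}, ∅) :: (∅, ∅, ∅)]>
t=20: <S=∅, E={x↦clo(λx. (x x), {loop↦4}), loop↦4}, C=[(x x)], D=[(∅, {x↦clo(λx. (x x), {loop↦4}), loop↦4}, ∅) :: (∅, {x↦clo(λx. (x x), {loop↦4}), loop↦4}, ∅) :: (∅, {x↦clo(λx. (x x), {loop↦4}), loop↦4}, ∅) :: (∅, {loop↦4}, ∅) :: (∅, ∅, ∅)]>
→ 20 transitions taken and the configuration is still not final: no result within 20 steps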